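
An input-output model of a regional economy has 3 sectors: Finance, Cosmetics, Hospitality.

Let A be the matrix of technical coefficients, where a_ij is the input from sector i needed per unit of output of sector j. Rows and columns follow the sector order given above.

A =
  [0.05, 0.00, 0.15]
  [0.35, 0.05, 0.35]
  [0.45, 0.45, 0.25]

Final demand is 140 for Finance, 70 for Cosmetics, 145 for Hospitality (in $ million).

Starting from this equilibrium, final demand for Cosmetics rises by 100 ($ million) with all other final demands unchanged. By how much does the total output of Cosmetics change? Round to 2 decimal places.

Δx_2 = 146.76

I − A =
  [   0.95     0.00    -0.15]
  [  -0.35     0.95    -0.35]
  [  -0.45    -0.45     0.75]
Cofactors of I−A, C_ij = (−1)^(i+j)·(minor ij) (rows/columns in the sector order above):
  C_11 = (0.95)(0.75) − (-0.35)(-0.45) = 0.5550
  C_12 = −[(-0.35)(0.75) − (-0.35)(-0.45)] = 0.4200
  C_13 = (-0.35)(-0.45) − (0.95)(-0.45) = 0.5850
  C_21 = −[(0.00)(0.75) − (-0.15)(-0.45)] = 0.0675
  C_22 = (0.95)(0.75) − (-0.15)(-0.45) = 0.6450
  C_23 = −[(0.95)(-0.45) − (0.00)(-0.45)] = 0.4275
  C_31 = (0.00)(-0.35) − (-0.15)(0.95) = 0.1425
  C_32 = −[(0.95)(-0.35) − (-0.15)(-0.35)] = 0.3850
  C_33 = (0.95)(0.95) − (0.00)(-0.35) = 0.9025
det(I−A) = Σ_j (I−A)_1j·C_1j = (0.95)(0.5550) + (0.00)(0.4200) + (-0.15)(0.5850) = 0.4395
adj(I−A) = Cᵀ =
  [ 0.5550   0.0675   0.1425]
  [ 0.4200   0.6450   0.3850]
  [ 0.5850   0.4275   0.9025]
(I − A)⁻¹ = adj(I−A) / det(I−A) ≈
  [   1.2628     0.1536     0.3242]
  [   0.9556     1.4676     0.8760]
  [   1.3311     0.9727     2.0535]
Δx = (I − A)⁻¹ Δd with Δd having +100 in the Cosmetics component and 0 elsewhere.
So Δx_2 = L_22 · (+100), where L_22 = adj(I−A)_22 / det(I−A) = 0.6450 / 0.4395.
Δx_2 = 0.6450 × (+100) / 0.4395 = 64.50 / 0.4395 ≈ 146.76.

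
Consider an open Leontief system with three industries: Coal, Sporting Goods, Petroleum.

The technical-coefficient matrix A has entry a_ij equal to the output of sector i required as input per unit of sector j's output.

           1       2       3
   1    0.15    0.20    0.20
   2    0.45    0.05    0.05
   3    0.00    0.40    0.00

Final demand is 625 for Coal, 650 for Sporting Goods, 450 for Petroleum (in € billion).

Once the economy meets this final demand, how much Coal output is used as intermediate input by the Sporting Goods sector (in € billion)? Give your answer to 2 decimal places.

z_12 = 268.89

I − A =
  [   0.85    -0.20    -0.20]
  [  -0.45     0.95    -0.05]
  [   0.00    -0.40     1.00]
Cofactors of I−A, C_ij = (−1)^(i+j)·(minor ij) (rows/columns in the sector order above):
  C_11 = (0.95)(1.00) − (-0.05)(-0.40) = 0.9300
  C_12 = −[(-0.45)(1.00) − (-0.05)(0.00)] = 0.4500
  C_13 = (-0.45)(-0.40) − (0.95)(0.00) = 0.1800
  C_21 = −[(-0.20)(1.00) − (-0.20)(-0.40)] = 0.2800
  C_22 = (0.85)(1.00) − (-0.20)(0.00) = 0.8500
  C_23 = −[(0.85)(-0.40) − (-0.20)(0.00)] = 0.3400
  C_31 = (-0.20)(-0.05) − (-0.20)(0.95) = 0.2000
  C_32 = −[(0.85)(-0.05) − (-0.20)(-0.45)] = 0.1325
  C_33 = (0.85)(0.95) − (-0.20)(-0.45) = 0.7175
det(I−A) = Σ_j (I−A)_1j·C_1j = (0.85)(0.9300) + (-0.20)(0.4500) + (-0.20)(0.1800) = 0.6645
adj(I−A) = Cᵀ =
  [ 0.9300   0.2800   0.2000]
  [ 0.4500   0.8500   0.1325]
  [ 0.1800   0.3400   0.7175]
(I − A)⁻¹ = adj(I−A) / det(I−A) ≈
  [   1.3995     0.4214     0.3010]
  [   0.6772     1.2792     0.1994]
  [   0.2709     0.5117     1.0798]
First solve x = (I − A)⁻¹ d = adj(I−A)·d / det(I−A); in particular x_2 = (0.4500·625 + 0.8500·650 + 0.1325·450) / 0.6645 = 893.375 / 0.6645 ≈ 1344.4319.
Intermediate flow from 1 to 2: z_12 = a_12 · x_2 = 0.20 × 893.375 / 0.6645 = 178.675 / 0.6645 ≈ 268.89.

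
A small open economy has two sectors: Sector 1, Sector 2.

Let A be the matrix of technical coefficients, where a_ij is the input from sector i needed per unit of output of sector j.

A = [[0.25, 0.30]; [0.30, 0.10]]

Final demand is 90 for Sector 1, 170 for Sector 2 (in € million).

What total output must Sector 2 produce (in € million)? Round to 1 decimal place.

x_2 = 264.1

I − A =
  [   0.75    -0.30]
  [  -0.30     0.90]
det(I−A) = (0.75)(0.90) − (-0.30)(-0.30) = 0.5850
adj(I−A) = [[0.90, 0.30], [0.30, 0.75]]
(I − A)⁻¹ = adj(I−A) / det(I−A) ≈
  [   1.5385     0.5128]
  [   0.5128     1.2821]
x = (I − A)⁻¹ d = adj(I−A)·d / det(I−A), with det(I−A) = 0.5850:
  x_1 = (0.90·90 + 0.30·170) / 0.5850 = 132.00 / 0.5850 ≈ 225.6
  x_2 = (0.30·90 + 0.75·170) / 0.5850 = 154.50 / 0.5850 ≈ 264.1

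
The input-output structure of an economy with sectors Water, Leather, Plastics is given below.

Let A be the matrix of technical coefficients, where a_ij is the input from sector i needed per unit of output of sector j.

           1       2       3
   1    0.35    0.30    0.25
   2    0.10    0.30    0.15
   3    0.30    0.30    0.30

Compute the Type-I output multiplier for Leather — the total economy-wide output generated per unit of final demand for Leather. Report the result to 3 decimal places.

I − A =
  [   0.65    -0.30    -0.25]
  [  -0.10     0.70    -0.15]
  [  -0.30    -0.30     0.70]
Cofactors of I−A, C_ij = (−1)^(i+j)·(minor ij) (rows/columns in the sector order above):
  C_11 = (0.70)(0.70) − (-0.15)(-0.30) = 0.4450
  C_12 = −[(-0.10)(0.70) − (-0.15)(-0.30)] = 0.1150
  C_13 = (-0.10)(-0.30) − (0.70)(-0.30) = 0.2400
  C_21 = −[(-0.30)(0.70) − (-0.25)(-0.30)] = 0.2850
  C_22 = (0.65)(0.70) − (-0.25)(-0.30) = 0.3800
  C_23 = −[(0.65)(-0.30) − (-0.30)(-0.30)] = 0.2850
  C_31 = (-0.30)(-0.15) − (-0.25)(0.70) = 0.2200
  C_32 = −[(0.65)(-0.15) − (-0.25)(-0.10)] = 0.1225
  C_33 = (0.65)(0.70) − (-0.30)(-0.10) = 0.4250
det(I−A) = Σ_j (I−A)_1j·C_1j = (0.65)(0.4450) + (-0.30)(0.1150) + (-0.25)(0.2400) = 0.19475
adj(I−A) = Cᵀ =
  [ 0.4450   0.2850   0.2200]
  [ 0.1150   0.3800   0.1225]
  [ 0.2400   0.2850   0.4250]
(I − A)⁻¹ = adj(I−A) / det(I−A) ≈
  [   2.2850     1.4634     1.1297]
  [   0.5905     1.9512     0.6290]
  [   1.2323     1.4634     2.1823]
The output multiplier for sector j is the column-j sum of the Leontief inverse (I − A)⁻¹ = adj(I−A) / det(I−A).
Column 2 of adj(I−A): (0.2850, 0.3800, 0.2850); det(I−A) = 0.19475.
m_2 = (0.2850 + 0.3800 + 0.2850) / 0.19475 = 0.95 / 0.19475 ≈ 4.878.

m_2 = 4.878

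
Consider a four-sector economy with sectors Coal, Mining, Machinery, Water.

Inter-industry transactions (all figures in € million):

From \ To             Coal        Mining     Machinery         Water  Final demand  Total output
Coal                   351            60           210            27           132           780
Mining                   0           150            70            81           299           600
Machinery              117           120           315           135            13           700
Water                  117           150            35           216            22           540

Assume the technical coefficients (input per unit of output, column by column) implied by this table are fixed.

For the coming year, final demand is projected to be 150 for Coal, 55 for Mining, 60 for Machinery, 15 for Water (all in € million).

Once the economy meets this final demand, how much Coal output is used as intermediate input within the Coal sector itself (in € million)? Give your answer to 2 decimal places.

Technical coefficients a_ij = z_ij / X_j:
  a_11 = 351/780 = 0.45, a_21 = 0/780 = 0.00, a_31 = 117/780 = 0.15, a_41 = 117/780 = 0.15
  a_12 = 60/600 = 0.10, a_22 = 150/600 = 0.25, a_32 = 120/600 = 0.20, a_42 = 150/600 = 0.25
  a_13 = 210/700 = 0.30, a_23 = 70/700 = 0.10, a_33 = 315/700 = 0.45, a_43 = 35/700 = 0.05
  a_14 = 27/540 = 0.05, a_24 = 81/540 = 0.15, a_34 = 135/540 = 0.25, a_44 = 216/540 = 0.40
I − A =
  [   0.55    -0.10    -0.30    -0.05]
  [   0.00     0.75    -0.10    -0.15]
  [  -0.15    -0.20     0.55    -0.25]
  [  -0.15    -0.25    -0.05     0.60]
Compute the cofactors C_ij = (−1)^(i+j)·(3×3 minor ij) of I−A; the adjugate is their transpose:
adj(I−A) = Cᵀ =
  [ 0.197750   0.093875   0.133625   0.095625]
  [ 0.026250   0.131875   0.043125   0.053125]
  [ 0.094500   0.113500   0.219000   0.127500]
  [ 0.068250   0.087875   0.069625   0.180625]
det(I−A) = Σ_j (I−A)_1j·C_1j = (0.55)(0.197750) + (-0.10)(0.026250) + (-0.30)(0.094500) + (-0.05)(0.068250) = 0.074375
(I − A)⁻¹ = adj(I−A) / det(I−A) ≈
  [   2.6588     1.2622     1.7966     1.2857]
  [   0.3529     1.7731     0.5798     0.7143]
  [   1.2706     1.5261     2.9445     1.7143]
  [   0.9176     1.1815     0.9361     2.4286]
First solve x = (I − A)⁻¹ d = adj(I−A)·d / det(I−A); in particular x_1 = (0.197750·150 + 0.093875·55 + 0.133625·60 + 0.095625·15) / 0.074375 = 44.2775 / 0.074375 ≈ 595.3277.
Intermediate flow from 1 to 1: z_11 = a_11 · x_1 = 0.45 × 44.2775 / 0.074375 = 19.924875 / 0.074375 ≈ 267.90.

z_11 = 267.90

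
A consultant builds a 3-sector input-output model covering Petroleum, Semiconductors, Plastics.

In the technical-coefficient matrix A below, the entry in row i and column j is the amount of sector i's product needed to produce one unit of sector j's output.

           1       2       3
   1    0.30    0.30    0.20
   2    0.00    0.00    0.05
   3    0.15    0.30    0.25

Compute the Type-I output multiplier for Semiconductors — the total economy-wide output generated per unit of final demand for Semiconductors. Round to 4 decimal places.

m_2 = 2.1462

I − A =
  [   0.70    -0.30    -0.20]
  [   0.00     1.00    -0.05]
  [  -0.15    -0.30     0.75]
Cofactors of I−A, C_ij = (−1)^(i+j)·(minor ij) (rows/columns in the sector order above):
  C_11 = (1.00)(0.75) − (-0.05)(-0.30) = 0.7350
  C_12 = −[(0.00)(0.75) − (-0.05)(-0.15)] = 0.0075
  C_13 = (0.00)(-0.30) − (1.00)(-0.15) = 0.1500
  C_21 = −[(-0.30)(0.75) − (-0.20)(-0.30)] = 0.2850
  C_22 = (0.70)(0.75) − (-0.20)(-0.15) = 0.4950
  C_23 = −[(0.70)(-0.30) − (-0.30)(-0.15)] = 0.2550
  C_31 = (-0.30)(-0.05) − (-0.20)(1.00) = 0.2150
  C_32 = −[(0.70)(-0.05) − (-0.20)(0.00)] = 0.0350
  C_33 = (0.70)(1.00) − (-0.30)(0.00) = 0.7000
det(I−A) = Σ_j (I−A)_1j·C_1j = (0.70)(0.7350) + (-0.30)(0.0075) + (-0.20)(0.1500) = 0.48225
adj(I−A) = Cᵀ =
  [ 0.7350   0.2850   0.2150]
  [ 0.0075   0.4950   0.0350]
  [ 0.1500   0.2550   0.7000]
(I − A)⁻¹ = adj(I−A) / det(I−A) ≈
  [   1.52411     0.59098     0.44583]
  [   0.01555     1.02644     0.07258]
  [   0.31104     0.52877     1.45153]
The output multiplier for sector j is the column-j sum of the Leontief inverse (I − A)⁻¹ = adj(I−A) / det(I−A).
Column 2 of adj(I−A): (0.2850, 0.4950, 0.2550); det(I−A) = 0.48225.
m_2 = (0.2850 + 0.4950 + 0.2550) / 0.48225 = 1.035 / 0.48225 ≈ 2.1462.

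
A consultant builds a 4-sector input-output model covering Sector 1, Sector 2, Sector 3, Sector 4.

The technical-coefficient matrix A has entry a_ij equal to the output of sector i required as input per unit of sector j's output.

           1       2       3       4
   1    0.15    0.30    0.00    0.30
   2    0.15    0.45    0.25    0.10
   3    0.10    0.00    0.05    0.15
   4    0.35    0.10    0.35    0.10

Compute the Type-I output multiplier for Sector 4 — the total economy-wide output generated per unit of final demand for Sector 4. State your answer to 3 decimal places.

I − A =
  [   0.85    -0.30     0.00    -0.30]
  [  -0.15     0.55    -0.25    -0.10]
  [  -0.10     0.00     0.95    -0.15]
  [  -0.35    -0.10    -0.35     0.90]
Compute the cofactors C_ij = (−1)^(i+j)·(3×3 minor ij) of I−A; the adjugate is their transpose:
adj(I−A) = Cᵀ =
  [ 0.428125   0.269250   0.143250   0.196500]
  [ 0.192750   0.571875   0.210500   0.162875]
  [ 0.079625   0.058500   0.299000   0.082875]
  [ 0.218875   0.191000   0.195375   0.393875]
det(I−A) = Σ_j (I−A)_1j·C_1j = (0.85)(0.428125) + (-0.30)(0.192750) + (0.00)(0.079625) + (-0.30)(0.218875) = 0.24041875
(I − A)⁻¹ = adj(I−A) / det(I−A) ≈
  [   1.7807     1.1199     0.5958     0.8173]
  [   0.8017     2.3787     0.8756     0.6775]
  [   0.3312     0.2433     1.2437     0.3447]
  [   0.9104     0.7944     0.8126     1.6383]
The output multiplier for sector j is the column-j sum of the Leontief inverse (I − A)⁻¹ = adj(I−A) / det(I−A).
Column 4 of adj(I−A): (0.196500, 0.162875, 0.082875, 0.393875); det(I−A) = 0.24041875.
m_4 = (0.196500 + 0.162875 + 0.082875 + 0.393875) / 0.24041875 = 0.836125 / 0.24041875 ≈ 3.478.

m_4 = 3.478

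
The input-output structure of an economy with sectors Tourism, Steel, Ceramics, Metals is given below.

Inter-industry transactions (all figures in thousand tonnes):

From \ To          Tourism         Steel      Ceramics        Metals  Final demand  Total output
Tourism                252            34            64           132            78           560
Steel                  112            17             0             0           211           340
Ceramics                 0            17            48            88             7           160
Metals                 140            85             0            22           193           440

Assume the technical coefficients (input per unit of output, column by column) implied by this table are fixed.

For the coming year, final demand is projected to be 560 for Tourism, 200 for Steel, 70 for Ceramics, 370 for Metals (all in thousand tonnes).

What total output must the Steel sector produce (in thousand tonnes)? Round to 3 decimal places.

Technical coefficients a_ij = z_ij / X_j:
  a_TT = 252/560 = 0.45, a_ST = 112/560 = 0.20, a_CT = 0/560 = 0.00, a_MT = 140/560 = 0.25
  a_TS = 34/340 = 0.10, a_SS = 17/340 = 0.05, a_CS = 17/340 = 0.05, a_MS = 85/340 = 0.25
  a_TC = 64/160 = 0.40, a_SC = 0/160 = 0.00, a_CC = 48/160 = 0.30, a_MC = 0/160 = 0.00
  a_TM = 132/440 = 0.30, a_SM = 0/440 = 0.00, a_CM = 88/440 = 0.20, a_MM = 22/440 = 0.05
I − A =
  [   0.55    -0.10    -0.40    -0.30]
  [  -0.20     0.95     0.00     0.00]
  [   0.00    -0.05     0.70    -0.20]
  [  -0.25    -0.25     0.00     0.95]
Compute the cofactors C_ij = (−1)^(i+j)·(3×3 minor ij) of I−A; the adjugate is their transpose:
adj(I−A) = Cᵀ =
  [ 0.631750   0.158000   0.361000   0.275500]
  [ 0.133000   0.293250   0.076000   0.058000]
  [ 0.067000   0.054875   0.391125   0.103500]
  [ 0.201250   0.118750   0.115000   0.347750]
det(I−A) = Σ_j (I−A)_1j·C_1j = (0.55)(0.631750) + (-0.10)(0.133000) + (-0.40)(0.067000) + (-0.30)(0.201250) = 0.2469875
(I − A)⁻¹ = adj(I−A) / det(I−A) ≈
  [   2.5578     0.6397     1.4616     1.1154]
  [   0.5385     1.1873     0.3077     0.2348]
  [   0.2713     0.2222     1.5836     0.4190]
  [   0.8148     0.4808     0.4656     1.4080]
x = (I − A)⁻¹ d = adj(I−A)·d / det(I−A), with det(I−A) = 0.2469875:
  x_T = (0.631750·560 + 0.158000·200 + 0.361000·70 + 0.275500·370) / 0.2469875 = 512.585 / 0.2469875 ≈ 2075.348
  x_S = (0.133000·560 + 0.293250·200 + 0.076000·70 + 0.058000·370) / 0.2469875 = 159.91 / 0.2469875 ≈ 647.442
  x_C = (0.067000·560 + 0.054875·200 + 0.391125·70 + 0.103500·370) / 0.2469875 = 114.16875 / 0.2469875 ≈ 462.245
  x_M = (0.201250·560 + 0.118750·200 + 0.115000·70 + 0.347750·370) / 0.2469875 = 273.1675 / 0.2469875 ≈ 1105.997

x_S = 647.442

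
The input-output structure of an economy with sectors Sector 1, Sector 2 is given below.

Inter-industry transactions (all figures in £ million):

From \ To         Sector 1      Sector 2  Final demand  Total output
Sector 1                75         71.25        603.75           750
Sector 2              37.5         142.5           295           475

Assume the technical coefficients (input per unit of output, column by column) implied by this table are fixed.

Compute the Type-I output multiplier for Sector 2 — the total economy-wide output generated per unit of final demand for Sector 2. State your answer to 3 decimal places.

m_2 = 1.687

Technical coefficients a_ij = z_ij / X_j:
  a_11 = 75/750 = 0.10, a_21 = 37.5/750 = 0.05
  a_12 = 71.25/475 = 0.15, a_22 = 142.5/475 = 0.30
I − A =
  [   0.90    -0.15]
  [  -0.05     0.70]
det(I−A) = (0.90)(0.70) − (-0.15)(-0.05) = 0.6225
adj(I−A) = [[0.70, 0.15], [0.05, 0.90]]
(I − A)⁻¹ = adj(I−A) / det(I−A) ≈
  [   1.1245     0.2410]
  [   0.0803     1.4458]
The output multiplier for sector j is the column-j sum of the Leontief inverse (I − A)⁻¹ = adj(I−A) / det(I−A).
Column 2 of adj(I−A): (0.15, 0.90); det(I−A) = 0.6225.
m_2 = (0.15 + 0.90) / 0.6225 = 1.05 / 0.6225 ≈ 1.687.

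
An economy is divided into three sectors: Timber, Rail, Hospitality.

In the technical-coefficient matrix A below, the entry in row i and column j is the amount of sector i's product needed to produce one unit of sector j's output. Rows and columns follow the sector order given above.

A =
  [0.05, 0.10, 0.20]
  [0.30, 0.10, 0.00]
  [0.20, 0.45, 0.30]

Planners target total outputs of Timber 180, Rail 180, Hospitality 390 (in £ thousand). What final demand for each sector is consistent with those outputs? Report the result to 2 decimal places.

d_1 = 75.00, d_2 = 108.00, d_3 = 156.00

I − A =
  [   0.95    -0.10    -0.20]
  [  -0.30     0.90     0.00]
  [  -0.20    -0.45     0.70]
d = (I − A) x:
  d_1 = (+0.95)·180 + (-0.10)·180 + (-0.20)·390 = 75.00
  d_2 = (-0.30)·180 + (+0.90)·180 + (+0.00)·390 = 108.00
  d_3 = (-0.20)·180 + (-0.45)·180 + (+0.70)·390 = 156.00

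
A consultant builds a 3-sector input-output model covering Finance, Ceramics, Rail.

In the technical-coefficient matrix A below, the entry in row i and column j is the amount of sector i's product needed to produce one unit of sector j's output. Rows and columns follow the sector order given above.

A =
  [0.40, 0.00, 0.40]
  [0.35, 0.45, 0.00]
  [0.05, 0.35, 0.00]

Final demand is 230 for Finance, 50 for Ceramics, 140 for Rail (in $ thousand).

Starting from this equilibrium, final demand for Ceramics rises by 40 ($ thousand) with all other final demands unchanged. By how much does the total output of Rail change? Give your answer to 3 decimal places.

Δx_3 = 31.111

I − A =
  [   0.60     0.00    -0.40]
  [  -0.35     0.55     0.00]
  [  -0.05    -0.35     1.00]
Cofactors of I−A, C_ij = (−1)^(i+j)·(minor ij) (rows/columns in the sector order above):
  C_11 = (0.55)(1.00) − (0.00)(-0.35) = 0.5500
  C_12 = −[(-0.35)(1.00) − (0.00)(-0.05)] = 0.3500
  C_13 = (-0.35)(-0.35) − (0.55)(-0.05) = 0.1500
  C_21 = −[(0.00)(1.00) − (-0.40)(-0.35)] = 0.1400
  C_22 = (0.60)(1.00) − (-0.40)(-0.05) = 0.5800
  C_23 = −[(0.60)(-0.35) − (0.00)(-0.05)] = 0.2100
  C_31 = (0.00)(0.00) − (-0.40)(0.55) = 0.2200
  C_32 = −[(0.60)(0.00) − (-0.40)(-0.35)] = 0.1400
  C_33 = (0.60)(0.55) − (0.00)(-0.35) = 0.3300
det(I−A) = Σ_j (I−A)_1j·C_1j = (0.60)(0.5500) + (0.00)(0.3500) + (-0.40)(0.1500) = 0.2700
adj(I−A) = Cᵀ =
  [ 0.5500   0.1400   0.2200]
  [ 0.3500   0.5800   0.1400]
  [ 0.1500   0.2100   0.3300]
(I − A)⁻¹ = adj(I−A) / det(I−A) ≈
  [   2.0370     0.5185     0.8148]
  [   1.2963     2.1481     0.5185]
  [   0.5556     0.7778     1.2222]
Δx = (I − A)⁻¹ Δd with Δd having +40 in the Ceramics component and 0 elsewhere.
So Δx_3 = L_32 · (+40), where L_32 = adj(I−A)_32 / det(I−A) = 0.2100 / 0.2700.
Δx_3 = 0.2100 × (+40) / 0.2700 = 8.40 / 0.2700 ≈ 31.111.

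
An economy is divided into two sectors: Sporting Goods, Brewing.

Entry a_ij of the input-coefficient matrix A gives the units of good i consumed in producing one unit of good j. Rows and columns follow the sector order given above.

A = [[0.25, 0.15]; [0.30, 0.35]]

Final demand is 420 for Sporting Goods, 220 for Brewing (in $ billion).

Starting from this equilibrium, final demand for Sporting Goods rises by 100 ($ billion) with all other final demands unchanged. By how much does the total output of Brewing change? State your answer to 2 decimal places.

Δx_B = 67.80

I − A =
  [   0.75    -0.15]
  [  -0.30     0.65]
det(I−A) = (0.75)(0.65) − (-0.15)(-0.30) = 0.4425
adj(I−A) = [[0.65, 0.15], [0.30, 0.75]]
(I − A)⁻¹ = adj(I−A) / det(I−A) ≈
  [   1.4689     0.3390]
  [   0.6780     1.6949]
Δx = (I − A)⁻¹ Δd with Δd having +100 in the Sporting Goods component and 0 elsewhere.
So Δx_B = L_BS · (+100), where L_BS = adj(I−A)_BS / det(I−A) = 0.30 / 0.4425.
Δx_B = 0.30 × (+100) / 0.4425 = 30.00 / 0.4425 ≈ 67.80.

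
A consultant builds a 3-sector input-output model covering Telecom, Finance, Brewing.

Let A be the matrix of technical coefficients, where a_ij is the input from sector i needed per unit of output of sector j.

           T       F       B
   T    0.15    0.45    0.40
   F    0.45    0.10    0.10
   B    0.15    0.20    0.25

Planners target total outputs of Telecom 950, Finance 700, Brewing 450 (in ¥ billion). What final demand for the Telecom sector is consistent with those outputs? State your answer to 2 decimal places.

I − A =
  [   0.85    -0.45    -0.40]
  [  -0.45     0.90    -0.10]
  [  -0.15    -0.20     0.75]
d = (I − A) x:
  d_T = (+0.85)·950 + (-0.45)·700 + (-0.40)·450 = 312.50
  d_F = (-0.45)·950 + (+0.90)·700 + (-0.10)·450 = 157.50
  d_B = (-0.15)·950 + (-0.20)·700 + (+0.75)·450 = 55.00

d_T = 312.50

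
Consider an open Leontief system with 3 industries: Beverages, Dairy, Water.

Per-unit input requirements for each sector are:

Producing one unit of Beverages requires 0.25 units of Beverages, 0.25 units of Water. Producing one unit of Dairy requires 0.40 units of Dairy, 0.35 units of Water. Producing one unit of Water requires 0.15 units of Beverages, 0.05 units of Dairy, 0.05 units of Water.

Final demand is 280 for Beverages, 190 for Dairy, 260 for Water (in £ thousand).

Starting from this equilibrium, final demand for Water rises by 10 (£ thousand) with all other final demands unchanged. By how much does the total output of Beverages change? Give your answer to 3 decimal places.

Δx_1 = 2.297

I − A =
  [   0.75     0.00    -0.15]
  [   0.00     0.60    -0.05]
  [  -0.25    -0.35     0.95]
Cofactors of I−A, C_ij = (−1)^(i+j)·(minor ij) (rows/columns in the sector order above):
  C_11 = (0.60)(0.95) − (-0.05)(-0.35) = 0.5525
  C_12 = −[(0.00)(0.95) − (-0.05)(-0.25)] = 0.0125
  C_13 = (0.00)(-0.35) − (0.60)(-0.25) = 0.1500
  C_21 = −[(0.00)(0.95) − (-0.15)(-0.35)] = 0.0525
  C_22 = (0.75)(0.95) − (-0.15)(-0.25) = 0.6750
  C_23 = −[(0.75)(-0.35) − (0.00)(-0.25)] = 0.2625
  C_31 = (0.00)(-0.05) − (-0.15)(0.60) = 0.0900
  C_32 = −[(0.75)(-0.05) − (-0.15)(0.00)] = 0.0375
  C_33 = (0.75)(0.60) − (0.00)(0.00) = 0.4500
det(I−A) = Σ_j (I−A)_1j·C_1j = (0.75)(0.5525) + (0.00)(0.0125) + (-0.15)(0.1500) = 0.391875
adj(I−A) = Cᵀ =
  [ 0.5525   0.0525   0.0900]
  [ 0.0125   0.6750   0.0375]
  [ 0.1500   0.2625   0.4500]
(I − A)⁻¹ = adj(I−A) / det(I−A) ≈
  [   1.4099     0.1340     0.2297]
  [   0.0319     1.7225     0.0957]
  [   0.3828     0.6699     1.1483]
Δx = (I − A)⁻¹ Δd with Δd having +10 in the Water component and 0 elsewhere.
So Δx_1 = L_13 · (+10), where L_13 = adj(I−A)_13 / det(I−A) = 0.0900 / 0.391875.
Δx_1 = 0.0900 × (+10) / 0.391875 = 0.90 / 0.391875 ≈ 2.297.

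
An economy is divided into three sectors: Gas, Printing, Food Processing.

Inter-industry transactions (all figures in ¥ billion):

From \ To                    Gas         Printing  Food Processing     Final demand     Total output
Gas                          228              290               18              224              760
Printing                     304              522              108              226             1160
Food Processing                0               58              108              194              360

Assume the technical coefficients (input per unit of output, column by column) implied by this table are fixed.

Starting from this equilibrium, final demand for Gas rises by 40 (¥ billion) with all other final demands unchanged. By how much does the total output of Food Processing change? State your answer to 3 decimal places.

Δx_3 = 4.255

Technical coefficients a_ij = z_ij / X_j:
  a_11 = 228/760 = 0.30, a_21 = 304/760 = 0.40, a_31 = 0/760 = 0.00
  a_12 = 290/1160 = 0.25, a_22 = 522/1160 = 0.45, a_32 = 58/1160 = 0.05
  a_13 = 18/360 = 0.05, a_23 = 108/360 = 0.30, a_33 = 108/360 = 0.30
I − A =
  [   0.70    -0.25    -0.05]
  [  -0.40     0.55    -0.30]
  [   0.00    -0.05     0.70]
Cofactors of I−A, C_ij = (−1)^(i+j)·(minor ij) (rows/columns in the sector order above):
  C_11 = (0.55)(0.70) − (-0.30)(-0.05) = 0.3700
  C_12 = −[(-0.40)(0.70) − (-0.30)(0.00)] = 0.2800
  C_13 = (-0.40)(-0.05) − (0.55)(0.00) = 0.0200
  C_21 = −[(-0.25)(0.70) − (-0.05)(-0.05)] = 0.1775
  C_22 = (0.70)(0.70) − (-0.05)(0.00) = 0.4900
  C_23 = −[(0.70)(-0.05) − (-0.25)(0.00)] = 0.0350
  C_31 = (-0.25)(-0.30) − (-0.05)(0.55) = 0.1025
  C_32 = −[(0.70)(-0.30) − (-0.05)(-0.40)] = 0.2300
  C_33 = (0.70)(0.55) − (-0.25)(-0.40) = 0.2850
det(I−A) = Σ_j (I−A)_1j·C_1j = (0.70)(0.3700) + (-0.25)(0.2800) + (-0.05)(0.0200) = 0.1880
adj(I−A) = Cᵀ =
  [ 0.3700   0.1775   0.1025]
  [ 0.2800   0.4900   0.2300]
  [ 0.0200   0.0350   0.2850]
(I − A)⁻¹ = adj(I−A) / det(I−A) ≈
  [   1.9681     0.9441     0.5452]
  [   1.4894     2.6064     1.2234]
  [   0.1064     0.1862     1.5160]
Δx = (I − A)⁻¹ Δd with Δd having +40 in the Gas component and 0 elsewhere.
So Δx_3 = L_31 · (+40), where L_31 = adj(I−A)_31 / det(I−A) = 0.0200 / 0.1880.
Δx_3 = 0.0200 × (+40) / 0.1880 = 0.80 / 0.1880 ≈ 4.255.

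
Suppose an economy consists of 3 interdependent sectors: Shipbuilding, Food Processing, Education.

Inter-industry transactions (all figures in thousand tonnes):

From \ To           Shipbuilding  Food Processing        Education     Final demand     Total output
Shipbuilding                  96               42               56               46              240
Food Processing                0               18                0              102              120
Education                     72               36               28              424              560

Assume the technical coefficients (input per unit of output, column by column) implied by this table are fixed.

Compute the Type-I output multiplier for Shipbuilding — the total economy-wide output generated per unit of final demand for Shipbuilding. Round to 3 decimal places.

m_S = 2.315

Technical coefficients a_ij = z_ij / X_j:
  a_SS = 96/240 = 0.40, a_FS = 0/240 = 0.00, a_ES = 72/240 = 0.30
  a_SF = 42/120 = 0.35, a_FF = 18/120 = 0.15, a_EF = 36/120 = 0.30
  a_SE = 56/560 = 0.10, a_FE = 0/560 = 0.00, a_EE = 28/560 = 0.05
I − A =
  [   0.60    -0.35    -0.10]
  [   0.00     0.85     0.00]
  [  -0.30    -0.30     0.95]
Cofactors of I−A, C_ij = (−1)^(i+j)·(minor ij) (rows/columns in the sector order above):
  C_11 = (0.85)(0.95) − (0.00)(-0.30) = 0.8075
  C_12 = −[(0.00)(0.95) − (0.00)(-0.30)] = 0.0000
  C_13 = (0.00)(-0.30) − (0.85)(-0.30) = 0.2550
  C_21 = −[(-0.35)(0.95) − (-0.10)(-0.30)] = 0.3625
  C_22 = (0.60)(0.95) − (-0.10)(-0.30) = 0.5400
  C_23 = −[(0.60)(-0.30) − (-0.35)(-0.30)] = 0.2850
  C_31 = (-0.35)(0.00) − (-0.10)(0.85) = 0.0850
  C_32 = −[(0.60)(0.00) − (-0.10)(0.00)] = 0.0000
  C_33 = (0.60)(0.85) − (-0.35)(0.00) = 0.5100
det(I−A) = Σ_j (I−A)_1j·C_1j = (0.60)(0.8075) + (-0.35)(0.0000) + (-0.10)(0.2550) = 0.4590
adj(I−A) = Cᵀ =
  [ 0.8075   0.3625   0.0850]
  [ 0.0000   0.5400   0.0000]
  [ 0.2550   0.2850   0.5100]
(I − A)⁻¹ = adj(I−A) / det(I−A) ≈
  [   1.7593     0.7898     0.1852]
  [   0.0000     1.1765     0.0000]
  [   0.5556     0.6209     1.1111]
The output multiplier for sector j is the column-j sum of the Leontief inverse (I − A)⁻¹ = adj(I−A) / det(I−A).
Column S of adj(I−A): (0.8075, 0.0000, 0.2550); det(I−A) = 0.4590.
m_S = (0.8075 + 0.0000 + 0.2550) / 0.4590 = 1.0625 / 0.4590 ≈ 2.315.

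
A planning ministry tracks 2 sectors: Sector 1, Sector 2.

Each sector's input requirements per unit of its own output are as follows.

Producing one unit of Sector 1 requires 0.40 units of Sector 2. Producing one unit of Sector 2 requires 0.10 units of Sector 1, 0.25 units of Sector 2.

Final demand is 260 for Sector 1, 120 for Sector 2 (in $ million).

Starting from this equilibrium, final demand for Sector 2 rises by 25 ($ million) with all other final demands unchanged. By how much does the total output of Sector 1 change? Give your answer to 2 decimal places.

I − A =
  [   1.00    -0.10]
  [  -0.40     0.75]
det(I−A) = (1.00)(0.75) − (-0.10)(-0.40) = 0.7100
adj(I−A) = [[0.75, 0.10], [0.40, 1.00]]
(I − A)⁻¹ = adj(I−A) / det(I−A) ≈
  [   1.0563     0.1408]
  [   0.5634     1.4085]
Δx = (I − A)⁻¹ Δd with Δd having +25 in the Sector 2 component and 0 elsewhere.
So Δx_1 = L_12 · (+25), where L_12 = adj(I−A)_12 / det(I−A) = 0.10 / 0.7100.
Δx_1 = 0.10 × (+25) / 0.7100 = 2.50 / 0.7100 ≈ 3.52.

Δx_1 = 3.52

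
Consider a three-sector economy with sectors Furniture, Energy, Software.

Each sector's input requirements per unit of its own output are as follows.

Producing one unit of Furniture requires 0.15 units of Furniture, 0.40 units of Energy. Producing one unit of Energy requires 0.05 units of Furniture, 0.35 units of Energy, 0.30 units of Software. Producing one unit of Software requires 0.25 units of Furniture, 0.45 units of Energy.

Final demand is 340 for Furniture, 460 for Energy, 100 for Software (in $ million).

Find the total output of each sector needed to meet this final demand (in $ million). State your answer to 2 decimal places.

I − A =
  [   0.85    -0.05    -0.25]
  [  -0.40     0.65    -0.45]
  [   0.00    -0.30     1.00]
Cofactors of I−A, C_ij = (−1)^(i+j)·(minor ij) (rows/columns in the sector order above):
  C_11 = (0.65)(1.00) − (-0.45)(-0.30) = 0.5150
  C_12 = −[(-0.40)(1.00) − (-0.45)(0.00)] = 0.4000
  C_13 = (-0.40)(-0.30) − (0.65)(0.00) = 0.1200
  C_21 = −[(-0.05)(1.00) − (-0.25)(-0.30)] = 0.1250
  C_22 = (0.85)(1.00) − (-0.25)(0.00) = 0.8500
  C_23 = −[(0.85)(-0.30) − (-0.05)(0.00)] = 0.2550
  C_31 = (-0.05)(-0.45) − (-0.25)(0.65) = 0.1850
  C_32 = −[(0.85)(-0.45) − (-0.25)(-0.40)] = 0.4825
  C_33 = (0.85)(0.65) − (-0.05)(-0.40) = 0.5325
det(I−A) = Σ_j (I−A)_1j·C_1j = (0.85)(0.5150) + (-0.05)(0.4000) + (-0.25)(0.1200) = 0.38775
adj(I−A) = Cᵀ =
  [ 0.5150   0.1250   0.1850]
  [ 0.4000   0.8500   0.4825]
  [ 0.1200   0.2550   0.5325]
(I − A)⁻¹ = adj(I−A) / det(I−A) ≈
  [   1.3282     0.3224     0.4771]
  [   1.0316     2.1921     1.2444]
  [   0.3095     0.6576     1.3733]
x = (I − A)⁻¹ d = adj(I−A)·d / det(I−A), with det(I−A) = 0.38775:
  x_1 = (0.5150·340 + 0.1250·460 + 0.1850·100) / 0.38775 = 251.10 / 0.38775 ≈ 647.58
  x_2 = (0.4000·340 + 0.8500·460 + 0.4825·100) / 0.38775 = 575.25 / 0.38775 ≈ 1483.56
  x_3 = (0.1200·340 + 0.2550·460 + 0.5325·100) / 0.38775 = 211.35 / 0.38775 ≈ 545.07

x_1 = 647.58, x_2 = 1483.56, x_3 = 545.07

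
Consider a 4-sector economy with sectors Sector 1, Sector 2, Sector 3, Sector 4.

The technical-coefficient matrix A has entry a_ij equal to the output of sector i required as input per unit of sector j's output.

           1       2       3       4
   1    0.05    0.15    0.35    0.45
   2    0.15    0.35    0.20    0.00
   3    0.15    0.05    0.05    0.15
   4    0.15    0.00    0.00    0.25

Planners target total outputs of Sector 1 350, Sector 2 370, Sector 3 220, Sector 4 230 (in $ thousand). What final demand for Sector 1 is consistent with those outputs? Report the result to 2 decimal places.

I − A =
  [   0.95    -0.15    -0.35    -0.45]
  [  -0.15     0.65    -0.20     0.00]
  [  -0.15    -0.05     0.95    -0.15]
  [  -0.15     0.00     0.00     0.75]
d = (I − A) x:
  d_1 = (+0.95)·350 + (-0.15)·370 + (-0.35)·220 + (-0.45)·230 = 96.50
  d_2 = (-0.15)·350 + (+0.65)·370 + (-0.20)·220 + (+0.00)·230 = 144.00
  d_3 = (-0.15)·350 + (-0.05)·370 + (+0.95)·220 + (-0.15)·230 = 103.50
  d_4 = (-0.15)·350 + (+0.00)·370 + (+0.00)·220 + (+0.75)·230 = 120.00

d_1 = 96.50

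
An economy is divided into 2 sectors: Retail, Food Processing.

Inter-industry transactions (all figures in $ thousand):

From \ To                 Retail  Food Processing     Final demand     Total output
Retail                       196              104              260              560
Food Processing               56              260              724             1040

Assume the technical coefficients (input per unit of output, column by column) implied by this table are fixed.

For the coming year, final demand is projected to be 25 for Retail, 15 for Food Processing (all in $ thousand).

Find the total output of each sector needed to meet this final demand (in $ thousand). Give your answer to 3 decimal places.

x_R = 42.408, x_F = 25.654

Technical coefficients a_ij = z_ij / X_j:
  a_RR = 196/560 = 0.35, a_FR = 56/560 = 0.10
  a_RF = 104/1040 = 0.10, a_FF = 260/1040 = 0.25
I − A =
  [   0.65    -0.10]
  [  -0.10     0.75]
det(I−A) = (0.65)(0.75) − (-0.10)(-0.10) = 0.4775
adj(I−A) = [[0.75, 0.10], [0.10, 0.65]]
(I − A)⁻¹ = adj(I−A) / det(I−A) ≈
  [   1.5707     0.2094]
  [   0.2094     1.3613]
x = (I − A)⁻¹ d = adj(I−A)·d / det(I−A), with det(I−A) = 0.4775:
  x_R = (0.75·25 + 0.10·15) / 0.4775 = 20.25 / 0.4775 ≈ 42.408
  x_F = (0.10·25 + 0.65·15) / 0.4775 = 12.25 / 0.4775 ≈ 25.654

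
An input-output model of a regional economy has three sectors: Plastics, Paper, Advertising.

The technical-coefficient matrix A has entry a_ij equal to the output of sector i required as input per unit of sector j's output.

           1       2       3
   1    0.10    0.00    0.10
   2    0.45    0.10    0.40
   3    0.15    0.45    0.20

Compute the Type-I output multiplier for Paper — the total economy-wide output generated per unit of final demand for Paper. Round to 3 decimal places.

I − A =
  [   0.90     0.00    -0.10]
  [  -0.45     0.90    -0.40]
  [  -0.15    -0.45     0.80]
Cofactors of I−A, C_ij = (−1)^(i+j)·(minor ij) (rows/columns in the sector order above):
  C_11 = (0.90)(0.80) − (-0.40)(-0.45) = 0.5400
  C_12 = −[(-0.45)(0.80) − (-0.40)(-0.15)] = 0.4200
  C_13 = (-0.45)(-0.45) − (0.90)(-0.15) = 0.3375
  C_21 = −[(0.00)(0.80) − (-0.10)(-0.45)] = 0.0450
  C_22 = (0.90)(0.80) − (-0.10)(-0.15) = 0.7050
  C_23 = −[(0.90)(-0.45) − (0.00)(-0.15)] = 0.4050
  C_31 = (0.00)(-0.40) − (-0.10)(0.90) = 0.0900
  C_32 = −[(0.90)(-0.40) − (-0.10)(-0.45)] = 0.4050
  C_33 = (0.90)(0.90) − (0.00)(-0.45) = 0.8100
det(I−A) = Σ_j (I−A)_1j·C_1j = (0.90)(0.5400) + (0.00)(0.4200) + (-0.10)(0.3375) = 0.45225
adj(I−A) = Cᵀ =
  [ 0.5400   0.0450   0.0900]
  [ 0.4200   0.7050   0.4050]
  [ 0.3375   0.4050   0.8100]
(I − A)⁻¹ = adj(I−A) / det(I−A) ≈
  [   1.1940     0.0995     0.1990]
  [   0.9287     1.5589     0.8955]
  [   0.7463     0.8955     1.7910]
The output multiplier for sector j is the column-j sum of the Leontief inverse (I − A)⁻¹ = adj(I−A) / det(I−A).
Column 2 of adj(I−A): (0.0450, 0.7050, 0.4050); det(I−A) = 0.45225.
m_2 = (0.0450 + 0.7050 + 0.4050) / 0.45225 = 1.155 / 0.45225 ≈ 2.554.

m_2 = 2.554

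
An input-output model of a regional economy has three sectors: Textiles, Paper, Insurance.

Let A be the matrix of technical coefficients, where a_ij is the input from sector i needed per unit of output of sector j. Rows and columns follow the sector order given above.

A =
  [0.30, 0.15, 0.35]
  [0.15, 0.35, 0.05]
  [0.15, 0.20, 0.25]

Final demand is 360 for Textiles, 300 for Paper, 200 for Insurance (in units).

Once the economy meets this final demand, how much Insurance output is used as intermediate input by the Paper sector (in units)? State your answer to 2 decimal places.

I − A =
  [   0.70    -0.15    -0.35]
  [  -0.15     0.65    -0.05]
  [  -0.15    -0.20     0.75]
Cofactors of I−A, C_ij = (−1)^(i+j)·(minor ij) (rows/columns in the sector order above):
  C_11 = (0.65)(0.75) − (-0.05)(-0.20) = 0.4775
  C_12 = −[(-0.15)(0.75) − (-0.05)(-0.15)] = 0.1200
  C_13 = (-0.15)(-0.20) − (0.65)(-0.15) = 0.1275
  C_21 = −[(-0.15)(0.75) − (-0.35)(-0.20)] = 0.1825
  C_22 = (0.70)(0.75) − (-0.35)(-0.15) = 0.4725
  C_23 = −[(0.70)(-0.20) − (-0.15)(-0.15)] = 0.1625
  C_31 = (-0.15)(-0.05) − (-0.35)(0.65) = 0.2350
  C_32 = −[(0.70)(-0.05) − (-0.35)(-0.15)] = 0.0875
  C_33 = (0.70)(0.65) − (-0.15)(-0.15) = 0.4325
det(I−A) = Σ_j (I−A)_1j·C_1j = (0.70)(0.4775) + (-0.15)(0.1200) + (-0.35)(0.1275) = 0.271625
adj(I−A) = Cᵀ =
  [ 0.4775   0.1825   0.2350]
  [ 0.1200   0.4725   0.0875]
  [ 0.1275   0.1625   0.4325]
(I − A)⁻¹ = adj(I−A) / det(I−A) ≈
  [   1.7579     0.6719     0.8652]
  [   0.4418     1.7395     0.3221]
  [   0.4694     0.5983     1.5923]
First solve x = (I − A)⁻¹ d = adj(I−A)·d / det(I−A); in particular x_2 = (0.1200·360 + 0.4725·300 + 0.0875·200) / 0.271625 = 202.45 / 0.271625 ≈ 745.3290.
Intermediate flow from 3 to 2: z_32 = a_32 · x_2 = 0.20 × 202.45 / 0.271625 = 40.49 / 0.271625 ≈ 149.07.

z_32 = 149.07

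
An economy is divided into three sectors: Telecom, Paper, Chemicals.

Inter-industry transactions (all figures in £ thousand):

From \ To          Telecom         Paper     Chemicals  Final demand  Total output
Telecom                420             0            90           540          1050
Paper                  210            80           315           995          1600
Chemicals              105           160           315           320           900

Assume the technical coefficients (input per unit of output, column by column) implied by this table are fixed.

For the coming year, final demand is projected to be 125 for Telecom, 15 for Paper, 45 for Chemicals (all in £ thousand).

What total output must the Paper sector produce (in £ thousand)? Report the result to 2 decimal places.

Technical coefficients a_ij = z_ij / X_j:
  a_TT = 420/1050 = 0.40, a_PT = 210/1050 = 0.20, a_CT = 105/1050 = 0.10
  a_TP = 0/1600 = 0.00, a_PP = 80/1600 = 0.05, a_CP = 160/1600 = 0.10
  a_TC = 90/900 = 0.10, a_PC = 315/900 = 0.35, a_CC = 315/900 = 0.35
I − A =
  [   0.60     0.00    -0.10]
  [  -0.20     0.95    -0.35]
  [  -0.10    -0.10     0.65]
Cofactors of I−A, C_ij = (−1)^(i+j)·(minor ij) (rows/columns in the sector order above):
  C_11 = (0.95)(0.65) − (-0.35)(-0.10) = 0.5825
  C_12 = −[(-0.20)(0.65) − (-0.35)(-0.10)] = 0.1650
  C_13 = (-0.20)(-0.10) − (0.95)(-0.10) = 0.1150
  C_21 = −[(0.00)(0.65) − (-0.10)(-0.10)] = 0.0100
  C_22 = (0.60)(0.65) − (-0.10)(-0.10) = 0.3800
  C_23 = −[(0.60)(-0.10) − (0.00)(-0.10)] = 0.0600
  C_31 = (0.00)(-0.35) − (-0.10)(0.95) = 0.0950
  C_32 = −[(0.60)(-0.35) − (-0.10)(-0.20)] = 0.2300
  C_33 = (0.60)(0.95) − (0.00)(-0.20) = 0.5700
det(I−A) = Σ_j (I−A)_1j·C_1j = (0.60)(0.5825) + (0.00)(0.1650) + (-0.10)(0.1150) = 0.3380
adj(I−A) = Cᵀ =
  [ 0.5825   0.0100   0.0950]
  [ 0.1650   0.3800   0.2300]
  [ 0.1150   0.0600   0.5700]
(I − A)⁻¹ = adj(I−A) / det(I−A) ≈
  [   1.7234     0.0296     0.2811]
  [   0.4882     1.1243     0.6805]
  [   0.3402     0.1775     1.6864]
x = (I − A)⁻¹ d = adj(I−A)·d / det(I−A), with det(I−A) = 0.3380:
  x_T = (0.5825·125 + 0.0100·15 + 0.0950·45) / 0.3380 = 77.2375 / 0.3380 ≈ 228.51
  x_P = (0.1650·125 + 0.3800·15 + 0.2300·45) / 0.3380 = 36.675 / 0.3380 ≈ 108.51
  x_C = (0.1150·125 + 0.0600·15 + 0.5700·45) / 0.3380 = 40.925 / 0.3380 ≈ 121.08

x_P = 108.51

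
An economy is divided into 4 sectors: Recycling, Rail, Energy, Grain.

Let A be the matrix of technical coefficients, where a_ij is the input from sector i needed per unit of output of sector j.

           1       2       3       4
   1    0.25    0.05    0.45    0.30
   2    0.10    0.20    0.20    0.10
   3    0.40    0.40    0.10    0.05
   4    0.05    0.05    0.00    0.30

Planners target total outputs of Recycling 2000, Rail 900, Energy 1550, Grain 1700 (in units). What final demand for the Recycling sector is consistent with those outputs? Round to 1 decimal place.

I − A =
  [   0.75    -0.05    -0.45    -0.30]
  [  -0.10     0.80    -0.20    -0.10]
  [  -0.40    -0.40     0.90    -0.05]
  [  -0.05    -0.05     0.00     0.70]
d = (I − A) x:
  d_1 = (+0.75)·2000 + (-0.05)·900 + (-0.45)·1550 + (-0.30)·1700 = 247.5
  d_2 = (-0.10)·2000 + (+0.80)·900 + (-0.20)·1550 + (-0.10)·1700 = 40.0
  d_3 = (-0.40)·2000 + (-0.40)·900 + (+0.90)·1550 + (-0.05)·1700 = 150.0
  d_4 = (-0.05)·2000 + (-0.05)·900 + (+0.00)·1550 + (+0.70)·1700 = 1045.0

d_1 = 247.5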